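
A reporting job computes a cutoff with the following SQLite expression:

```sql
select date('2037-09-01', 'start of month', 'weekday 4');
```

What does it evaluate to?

`start of month` rewinds 2037-09-01 to 2037-09-01.
`weekday 4` advances to the next Thursday; 2037-09-01 is a Tuesday, so it moves forward to 2037-09-03.

2037-09-03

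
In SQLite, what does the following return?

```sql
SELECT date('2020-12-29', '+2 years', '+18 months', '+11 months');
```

2025-05-29

Adding +2 years to 2020-12-29 gives 2022-12-29.
Adding +18 months to 2022-12-29 gives 2024-06-29.
Adding +11 months to 2024-06-29 gives 2025-05-29.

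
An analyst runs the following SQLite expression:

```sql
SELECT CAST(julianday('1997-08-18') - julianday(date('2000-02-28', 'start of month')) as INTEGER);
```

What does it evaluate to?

-897

`start of month` rewinds 2000-02-28 to 2000-02-01.
13 days remain in August 1997 after the 18th (31 − 18).
Full months from September 1997 through January 2000 contribute their day counts.
Then 1 day into February 2000.
Total: 13 + 30 + 31 + 30 + 31 + 31 + 28 + 31 + 30 + 31 + 30 + 31 + 31 + 30 + 31 + 30 + 31 + 31 + 28 + 31 + 30 + 31 + 30 + 31 + 31 + 30 + 31 + 30 + 31 + 31 + 1 = 897.
The subtraction is earlier − later, so the result is −897 → -897.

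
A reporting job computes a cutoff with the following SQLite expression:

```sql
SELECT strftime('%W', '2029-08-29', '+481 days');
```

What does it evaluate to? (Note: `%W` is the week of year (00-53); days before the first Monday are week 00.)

First apply '+481 days': 2029-08-29 → 2030-12-23.
2030-12-23 is a Monday. SQLite's %W counts Mondays since the year started; the result is 51.

51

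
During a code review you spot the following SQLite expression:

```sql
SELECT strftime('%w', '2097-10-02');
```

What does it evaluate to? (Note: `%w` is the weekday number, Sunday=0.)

3

2097-10-02 is a Wednesday; with Sunday=0 that is 3.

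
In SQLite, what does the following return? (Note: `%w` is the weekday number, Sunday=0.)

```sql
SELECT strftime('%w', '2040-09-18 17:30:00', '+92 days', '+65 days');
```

5

First apply '+92 days', '+65 days': 2040-09-18 17:30:00 → 2041-02-22 17:30:00.
2041-02-22 is a Friday; with Sunday=0 that is 5.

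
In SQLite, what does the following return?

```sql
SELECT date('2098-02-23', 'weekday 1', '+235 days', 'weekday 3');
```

2098-10-22

`weekday 1` advances to the next Monday; 2098-02-23 is a Sunday, so it moves forward to 2098-02-24.
Applying '+235 days' to 2098-02-24: counting 235 days forward gives 2098-10-17.
`weekday 3` advances to the next Wednesday; 2098-10-17 is a Friday, so it moves forward to 2098-10-22.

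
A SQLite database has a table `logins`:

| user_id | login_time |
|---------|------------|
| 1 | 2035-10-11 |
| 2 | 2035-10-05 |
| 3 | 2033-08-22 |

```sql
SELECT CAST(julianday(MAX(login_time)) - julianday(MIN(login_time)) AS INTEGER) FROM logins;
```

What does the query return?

780

MIN = 2033-08-22, MAX = 2035-10-11.
9 days remain in August 2033 after the 22nd (31 − 22).
Full months from September 2033 through September 2035 contribute their day counts.
Then 11 days into October 2035.
Total: 9 + 30 + 31 + 30 + 31 + 31 + 28 + 31 + 30 + 31 + 30 + 31 + 31 + 30 + 31 + 30 + 31 + 31 + 28 + 31 + 30 + 31 + 30 + 31 + 31 + 30 + 11 = 780.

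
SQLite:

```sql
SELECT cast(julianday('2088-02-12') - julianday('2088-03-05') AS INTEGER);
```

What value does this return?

17 days remain in February 2088 after the 12th (29 − 12).
Then 5 days into March 2088.
Total: 17 + 5 = 22.
The subtraction is earlier − later, so the result is −22 → -22.

-22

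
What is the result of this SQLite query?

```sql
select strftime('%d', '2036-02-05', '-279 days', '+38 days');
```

First apply '-279 days', '+38 days': 2036-02-05 → 2035-06-09.
`%d` extracts the 2-digit day of month: 09.

09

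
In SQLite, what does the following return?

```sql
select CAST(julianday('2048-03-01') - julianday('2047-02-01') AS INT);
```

27 days remain in February 2047 after the 1st (28 − 1).
Full months from March 2047 through February 2048 contribute their day counts.
Then 1 day into March 2048.
Total: 27 + 31 + 30 + 31 + 30 + 31 + 31 + 30 + 31 + 30 + 31 + 31 + 29 + 1 = 394.

394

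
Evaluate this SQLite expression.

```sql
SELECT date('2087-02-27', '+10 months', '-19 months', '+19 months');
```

2087-12-27

Adding +10 months to 2087-02-27 gives 2087-12-27.
Adding -19 months to 2087-12-27 gives 2086-05-27.
Adding +19 months to 2086-05-27 gives 2087-12-27.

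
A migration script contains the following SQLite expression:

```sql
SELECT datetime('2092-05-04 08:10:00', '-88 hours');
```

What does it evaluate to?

-88 hours from 2092-05-04 08:10:00 is 2092-04-30 16:10:00 (crosses midnight).

2092-04-30 16:10:00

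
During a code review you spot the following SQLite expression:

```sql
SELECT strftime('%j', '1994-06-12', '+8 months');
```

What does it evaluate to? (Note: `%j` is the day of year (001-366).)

First apply '+8 months': 1994-06-12 → 1995-02-12.
Day-of-year for 1995-02-12: days since 1995-01-01 inclusive = 43, zero-padded to 043.

043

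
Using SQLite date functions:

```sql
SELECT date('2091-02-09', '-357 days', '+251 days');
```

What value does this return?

2090-10-26

Applying '-357 days' to 2091-02-09: counting 357 days back gives 2090-02-17.
Applying '+251 days' to 2090-02-17: counting 251 days forward gives 2090-10-26.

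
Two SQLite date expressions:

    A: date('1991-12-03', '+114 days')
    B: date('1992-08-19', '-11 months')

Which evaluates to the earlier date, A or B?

A = 1992-03-26.
B = 1991-09-19.
B is earlier.

B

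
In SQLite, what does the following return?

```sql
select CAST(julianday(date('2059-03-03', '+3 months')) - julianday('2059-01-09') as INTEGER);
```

Adding +3 months to 2059-03-03 gives 2059-06-03.
22 days remain in January 2059 after the 9th (31 − 9).
February 2059: 28 days.
March 2059: 31 days.
April 2059: 30 days.
May 2059: 31 days.
Then 3 days into June 2059.
Total: 22 + 28 + 31 + 30 + 31 + 3 = 145.

145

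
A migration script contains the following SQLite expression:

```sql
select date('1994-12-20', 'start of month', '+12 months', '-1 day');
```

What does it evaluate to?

1995-11-30

`start of month` rewinds 1994-12-20 to 1994-12-01.
Adding +12 months to 1994-12-01 gives 1995-12-01.
Going back 1 day from 1995-12-01 reaches 1995-11-30 (last day of November, 30 days).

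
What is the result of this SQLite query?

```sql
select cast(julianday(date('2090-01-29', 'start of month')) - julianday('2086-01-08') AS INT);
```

1454

`start of month` rewinds 2090-01-29 to 2090-01-01.
23 days remain in January 2086 after the 8th (31 − 8).
Full months from February 2086 through December 2089 contribute their day counts.
Then 1 day into January 2090.
Total: 23 + 28 + 31 + 30 + 31 + 30 + 31 + 31 + 30 + 31 + 30 + 31 + 31 + 28 + 31 + 30 + 31 + 30 + 31 + 31 + 30 + 31 + 30 + 31 + 31 + 29 + 31 + 30 + 31 + 30 + 31 + 31 + 30 + 31 + 30 + 31 + 31 + 28 + 31 + 30 + 31 + 30 + 31 + 31 + 30 + 31 + 30 + 31 + 1 = 1454.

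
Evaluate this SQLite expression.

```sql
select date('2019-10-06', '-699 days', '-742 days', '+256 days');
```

Applying '-699 days' to 2019-10-06: counting 699 days back gives 2017-11-06.
Applying '-742 days' to 2017-11-06: counting 742 days back gives 2015-10-26.
Applying '+256 days' to 2015-10-26: counting 256 days forward gives 2016-07-08.

2016-07-08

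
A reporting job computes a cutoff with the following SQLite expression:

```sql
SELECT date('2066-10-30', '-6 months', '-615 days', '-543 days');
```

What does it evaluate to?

Adding -6 months to 2066-10-30 gives 2066-04-30.
Applying '-615 days' to 2066-04-30: counting 615 days back gives 2064-08-23.
Applying '-543 days' to 2064-08-23: counting 543 days back gives 2063-02-27.

2063-02-27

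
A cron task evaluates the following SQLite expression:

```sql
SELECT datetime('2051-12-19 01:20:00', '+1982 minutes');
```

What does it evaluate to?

1982 minutes = 33h 2m; +1982 minutes from 2051-12-19 01:20:00 is 2051-12-20 10:22:00 (crosses midnight).

2051-12-20 10:22:00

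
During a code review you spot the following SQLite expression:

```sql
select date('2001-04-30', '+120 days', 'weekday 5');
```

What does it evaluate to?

2001-08-31

Applying '+120 days' to 2001-04-30: counting 120 days forward gives 2001-08-28.
`weekday 5` advances to the next Friday; 2001-08-28 is a Tuesday, so it moves forward to 2001-08-31.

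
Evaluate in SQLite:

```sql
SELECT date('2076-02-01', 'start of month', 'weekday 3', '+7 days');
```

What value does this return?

2076-02-12

`start of month` rewinds 2076-02-01 to 2076-02-01.
`weekday 3` advances to the next Wednesday; 2076-02-01 is a Saturday, so it moves forward to 2076-02-05.
Advancing 7 more days within February lands on 2076-02-12.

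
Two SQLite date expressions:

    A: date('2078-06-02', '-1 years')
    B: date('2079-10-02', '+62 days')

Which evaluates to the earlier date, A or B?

A = 2077-06-02.
B = 2079-12-03.
A is earlier.

A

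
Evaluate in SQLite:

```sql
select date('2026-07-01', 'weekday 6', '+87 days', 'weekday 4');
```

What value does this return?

2026-10-01

`weekday 6` advances to the next Saturday; 2026-07-01 is a Wednesday, so it moves forward to 2026-07-04.
Applying '+87 days' to 2026-07-04: counting 87 days forward gives 2026-09-29.
`weekday 4` advances to the next Thursday; 2026-09-29 is a Tuesday, so it moves forward to 2026-10-01.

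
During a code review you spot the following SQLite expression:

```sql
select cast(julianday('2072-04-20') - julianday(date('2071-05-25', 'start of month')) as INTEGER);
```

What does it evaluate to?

`start of month` rewinds 2071-05-25 to 2071-05-01.
30 days remain in May 2071 after the 1st (31 − 1).
Full months from June 2071 through March 2072 contribute their day counts.
Then 20 days into April 2072.
Total: 30 + 30 + 31 + 31 + 30 + 31 + 30 + 31 + 31 + 29 + 31 + 20 = 355.

355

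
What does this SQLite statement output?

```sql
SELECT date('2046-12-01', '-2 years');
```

Adding -2 years to 2046-12-01 gives 2044-12-01.

2044-12-01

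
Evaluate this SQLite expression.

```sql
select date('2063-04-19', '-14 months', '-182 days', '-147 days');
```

Adding -14 months to 2063-04-19 gives 2062-02-19.
Applying '-182 days' to 2062-02-19: counting 182 days back gives 2061-08-21.
Applying '-147 days' to 2061-08-21: counting 147 days back gives 2061-03-27.

2061-03-27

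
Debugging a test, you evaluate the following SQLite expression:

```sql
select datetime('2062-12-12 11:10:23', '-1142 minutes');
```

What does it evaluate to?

2062-12-11 16:08:23

1142 minutes = 19h 2m; -1142 minutes from 2062-12-12 11:10:23 is 2062-12-11 16:08:23 (crosses midnight).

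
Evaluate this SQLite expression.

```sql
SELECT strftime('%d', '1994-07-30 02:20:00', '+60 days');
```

28

First apply '+60 days': 1994-07-30 02:20:00 → 1994-09-28 02:20:00.
`%d` extracts the 2-digit day of month: 28.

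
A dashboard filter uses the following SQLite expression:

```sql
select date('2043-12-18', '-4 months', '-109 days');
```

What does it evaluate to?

2043-05-01

Adding -4 months to 2043-12-18 gives 2043-08-18.
Applying '-109 days' to 2043-08-18: counting 109 days back gives 2043-05-01.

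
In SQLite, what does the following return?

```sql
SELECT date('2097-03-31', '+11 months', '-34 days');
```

Adding +11 months to 2097-03-31 targets 2098-02-31. February 2098 has only 28 days, so SQLite normalizes the 3-day overflow forward to 2098-03-03.
Going back 3 days from 2098-03-03 reaches 2098-02-28 (last day of February, 28 days).
Going back 28 days from 2098-02-28 reaches 2098-01-31 (last day of January, 31 days).
Going back 3 days within January lands on 2098-01-28.

2098-01-28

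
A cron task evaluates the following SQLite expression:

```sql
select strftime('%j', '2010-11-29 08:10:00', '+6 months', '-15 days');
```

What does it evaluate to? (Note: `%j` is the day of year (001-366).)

134

First apply '+6 months', '-15 days': 2010-11-29 08:10:00 → 2011-05-14 08:10:00.
Day-of-year for 2011-05-14: days since 2011-01-01 inclusive = 134, zero-padded to 134.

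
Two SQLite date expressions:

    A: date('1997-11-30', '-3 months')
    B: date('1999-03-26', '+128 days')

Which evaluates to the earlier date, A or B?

A

A = 1997-08-30.
B = 1999-08-01.
A is earlier.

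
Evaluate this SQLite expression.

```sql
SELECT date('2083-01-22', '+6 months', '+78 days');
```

Adding +6 months to 2083-01-22 gives 2083-07-22.
Applying '+78 days' to 2083-07-22: counting 78 days forward gives 2083-10-08.

2083-10-08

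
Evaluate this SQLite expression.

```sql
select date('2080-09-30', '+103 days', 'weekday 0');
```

2081-01-12

Applying '+103 days' to 2080-09-30: counting 103 days forward gives 2081-01-11.
`weekday 0` advances to the next Sunday; 2081-01-11 is a Saturday, so it moves forward to 2081-01-12.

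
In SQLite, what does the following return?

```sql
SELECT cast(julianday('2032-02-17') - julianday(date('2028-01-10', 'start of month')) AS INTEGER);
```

`start of month` rewinds 2028-01-10 to 2028-01-01.
30 days remain in January 2028 after the 1st (31 − 1).
Full months from February 2028 through January 2032 contribute their day counts.
Then 17 days into February 2032.
Total: 30 + 29 + 31 + 30 + 31 + 30 + 31 + 31 + 30 + 31 + 30 + 31 + 31 + 28 + 31 + 30 + 31 + 30 + 31 + 31 + 30 + 31 + 30 + 31 + 31 + 28 + 31 + 30 + 31 + 30 + 31 + 31 + 30 + 31 + 30 + 31 + 31 + 28 + 31 + 30 + 31 + 30 + 31 + 31 + 30 + 31 + 30 + 31 + 31 + 17 = 1508.

1508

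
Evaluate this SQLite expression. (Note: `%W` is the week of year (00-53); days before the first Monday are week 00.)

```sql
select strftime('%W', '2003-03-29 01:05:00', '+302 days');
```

03

First apply '+302 days': 2003-03-29 01:05:00 → 2004-01-25 01:05:00.
2004-01-25 is a Sunday. SQLite's %W counts Mondays since the year started; the result is 03.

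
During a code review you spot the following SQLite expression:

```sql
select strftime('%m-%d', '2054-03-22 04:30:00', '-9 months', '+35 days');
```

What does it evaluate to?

07-27

First apply '-9 months', '+35 days': 2054-03-22 04:30:00 → 2053-07-27 04:30:00.
`%m-%d` extracts the month-day: 07-27.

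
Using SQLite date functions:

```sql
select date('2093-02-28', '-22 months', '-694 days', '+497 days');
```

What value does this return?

2090-10-13

Adding -22 months to 2093-02-28 gives 2091-04-28.
Applying '-694 days' to 2091-04-28: counting 694 days back gives 2089-06-03.
Applying '+497 days' to 2089-06-03: counting 497 days forward gives 2090-10-13.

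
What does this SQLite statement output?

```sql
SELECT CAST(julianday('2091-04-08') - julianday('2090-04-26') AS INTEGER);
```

4 days remain in April 2090 after the 26th (30 − 26).
Full months from May 2090 through March 2091 contribute their day counts.
Then 8 days into April 2091.
Total: 4 + 31 + 30 + 31 + 31 + 30 + 31 + 30 + 31 + 31 + 28 + 31 + 8 = 347.

347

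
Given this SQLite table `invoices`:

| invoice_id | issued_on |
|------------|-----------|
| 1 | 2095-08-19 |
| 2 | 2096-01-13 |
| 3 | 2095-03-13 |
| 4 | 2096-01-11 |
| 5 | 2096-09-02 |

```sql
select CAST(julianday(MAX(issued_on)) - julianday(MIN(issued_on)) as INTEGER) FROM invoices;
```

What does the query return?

539

MIN = 2095-03-13, MAX = 2096-09-02.
18 days remain in March 2095 after the 13th (31 − 13).
Full months from April 2095 through August 2096 contribute their day counts.
Then 2 days into September 2096.
Total: 18 + 30 + 31 + 30 + 31 + 31 + 30 + 31 + 30 + 31 + 31 + 29 + 31 + 30 + 31 + 30 + 31 + 31 + 2 = 539.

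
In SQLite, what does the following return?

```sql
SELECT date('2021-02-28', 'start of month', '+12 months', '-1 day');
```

`start of month` rewinds 2021-02-28 to 2021-02-01.
Adding +12 months to 2021-02-01 gives 2022-02-01.
Going back 1 day from 2022-02-01 reaches 2022-01-31 (last day of January, 31 days).

2022-01-31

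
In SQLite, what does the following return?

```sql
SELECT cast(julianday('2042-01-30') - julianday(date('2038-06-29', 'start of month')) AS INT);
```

1339

`start of month` rewinds 2038-06-29 to 2038-06-01.
29 days remain in June 2038 after the 1st (30 − 1).
Full months from July 2038 through December 2041 contribute their day counts.
Then 30 days into January 2042.
Total: 29 + 31 + 31 + 30 + 31 + 30 + 31 + 31 + 28 + 31 + 30 + 31 + 30 + 31 + 31 + 30 + 31 + 30 + 31 + 31 + 29 + 31 + 30 + 31 + 30 + 31 + 31 + 30 + 31 + 30 + 31 + 31 + 28 + 31 + 30 + 31 + 30 + 31 + 31 + 30 + 31 + 30 + 31 + 30 = 1339.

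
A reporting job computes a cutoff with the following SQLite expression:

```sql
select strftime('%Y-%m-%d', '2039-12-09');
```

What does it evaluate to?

`%Y-%m-%d` extracts the ISO date: 2039-12-09.

2039-12-09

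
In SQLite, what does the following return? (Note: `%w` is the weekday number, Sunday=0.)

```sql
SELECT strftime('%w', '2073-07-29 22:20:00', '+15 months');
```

First apply '+15 months': 2073-07-29 22:20:00 → 2074-10-29 22:20:00.
2074-10-29 is a Monday; with Sunday=0 that is 1.

1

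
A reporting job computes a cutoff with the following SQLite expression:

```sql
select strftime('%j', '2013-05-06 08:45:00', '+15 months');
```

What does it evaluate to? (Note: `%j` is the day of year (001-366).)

218

First apply '+15 months': 2013-05-06 08:45:00 → 2014-08-06 08:45:00.
Day-of-year for 2014-08-06: days since 2014-01-01 inclusive = 218, zero-padded to 218.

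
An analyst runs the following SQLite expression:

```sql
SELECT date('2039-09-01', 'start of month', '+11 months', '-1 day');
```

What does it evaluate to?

`start of month` rewinds 2039-09-01 to 2039-09-01.
Adding +11 months to 2039-09-01 gives 2040-08-01.
Going back 1 day from 2040-08-01 reaches 2040-07-31 (last day of July, 31 days).

2040-07-31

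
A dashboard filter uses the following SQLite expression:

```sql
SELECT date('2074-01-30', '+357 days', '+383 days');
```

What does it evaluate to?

2076-02-09

Applying '+357 days' to 2074-01-30: counting 357 days forward gives 2075-01-22.
Applying '+383 days' to 2075-01-22: counting 383 days forward gives 2076-02-09.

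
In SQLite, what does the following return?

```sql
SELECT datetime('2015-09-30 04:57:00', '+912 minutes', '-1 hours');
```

2015-09-30 19:09:00

912 minutes = 15h 12m; +912 minutes from 2015-09-30 04:57:00 is 2015-09-30 20:09:00.
-1 hours from 2015-09-30 20:09:00 is 2015-09-30 19:09:00.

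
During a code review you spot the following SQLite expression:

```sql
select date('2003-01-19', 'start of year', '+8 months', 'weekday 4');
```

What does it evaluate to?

`start of year` rewinds 2003-01-19 to 2003-01-01.
Adding +8 months to 2003-01-01 gives 2003-09-01.
`weekday 4` advances to the next Thursday; 2003-09-01 is a Monday, so it moves forward to 2003-09-04.

2003-09-04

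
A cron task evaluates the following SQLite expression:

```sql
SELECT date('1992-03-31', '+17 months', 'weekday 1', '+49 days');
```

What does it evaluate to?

1993-10-25

Adding +17 months to 1992-03-31 gives 1993-08-31.
`weekday 1` advances to the next Monday; 1993-08-31 is a Tuesday, so it moves forward to 1993-09-06.
Applying '+49 days' to 1993-09-06: counting 49 days forward gives 1993-10-25.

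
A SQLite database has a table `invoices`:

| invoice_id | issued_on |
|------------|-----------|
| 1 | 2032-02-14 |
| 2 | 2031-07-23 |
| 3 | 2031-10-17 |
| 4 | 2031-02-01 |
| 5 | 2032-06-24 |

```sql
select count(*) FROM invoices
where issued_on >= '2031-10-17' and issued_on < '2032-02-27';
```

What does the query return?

Rows in [2031-10-17, 2032-02-27): 2032-02-14, 2031-10-17 → 2 rows.

2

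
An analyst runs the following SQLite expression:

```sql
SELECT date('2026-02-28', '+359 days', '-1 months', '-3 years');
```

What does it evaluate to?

Applying '+359 days' to 2026-02-28: counting 359 days forward gives 2027-02-22.
Adding -1 month to 2027-02-22 gives 2027-01-22.
Adding -3 years to 2027-01-22 gives 2024-01-22.

2024-01-22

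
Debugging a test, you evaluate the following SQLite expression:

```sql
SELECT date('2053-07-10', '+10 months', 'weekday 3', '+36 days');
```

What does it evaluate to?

2054-06-18

Adding +10 months to 2053-07-10 gives 2054-05-10.
`weekday 3` advances to the next Wednesday; 2054-05-10 is a Sunday, so it moves forward to 2054-05-13.
May 2054 has 31 days; 18 remain after the 13th, so 19 days reach 2054-06-01.
Advancing 17 more days within June lands on 2054-06-18.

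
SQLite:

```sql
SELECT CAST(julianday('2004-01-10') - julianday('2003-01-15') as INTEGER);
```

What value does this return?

360

16 days remain in January 2003 after the 15th (31 − 15).
Full months from February 2003 through December 2003 contribute their day counts.
Then 10 days into January 2004.
Total: 16 + 28 + 31 + 30 + 31 + 30 + 31 + 31 + 30 + 31 + 30 + 31 + 10 = 360.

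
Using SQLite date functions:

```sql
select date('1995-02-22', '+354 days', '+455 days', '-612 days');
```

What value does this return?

1995-09-07

Applying '+354 days' to 1995-02-22: counting 354 days forward gives 1996-02-11.
Applying '+455 days' to 1996-02-11: counting 455 days forward gives 1997-05-11.
Applying '-612 days' to 1997-05-11: counting 612 days back gives 1995-09-07.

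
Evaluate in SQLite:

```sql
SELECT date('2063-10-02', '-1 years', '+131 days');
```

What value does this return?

Adding -1 year to 2063-10-02 gives 2062-10-02.
Applying '+131 days' to 2062-10-02: counting 131 days forward gives 2063-02-10.

2063-02-10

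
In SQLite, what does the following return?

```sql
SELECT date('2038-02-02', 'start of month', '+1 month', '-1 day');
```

`start of month` rewinds 2038-02-02 to 2038-02-01.
Adding +1 month to 2038-02-01 gives 2038-03-01.
Going back 1 day from 2038-03-01 reaches 2038-02-28 (last day of February, 28 days).

2038-02-28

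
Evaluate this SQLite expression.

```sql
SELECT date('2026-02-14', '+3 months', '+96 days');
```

Adding +3 months to 2026-02-14 gives 2026-05-14.
Applying '+96 days' to 2026-05-14: counting 96 days forward gives 2026-08-18.

2026-08-18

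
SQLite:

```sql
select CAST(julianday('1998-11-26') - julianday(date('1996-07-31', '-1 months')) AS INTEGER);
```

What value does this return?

878

Adding -1 month to 1996-07-31 targets 1996-06-31. June 1996 has only 30 days, so SQLite normalizes the 1-day overflow forward to 1996-07-01.
30 days remain in July 1996 after the 1st (31 − 1).
Full months from August 1996 through October 1998 contribute their day counts.
Then 26 days into November 1998.
Total: 30 + 31 + 30 + 31 + 30 + 31 + 31 + 28 + 31 + 30 + 31 + 30 + 31 + 31 + 30 + 31 + 30 + 31 + 31 + 28 + 31 + 30 + 31 + 30 + 31 + 31 + 30 + 31 + 26 = 878.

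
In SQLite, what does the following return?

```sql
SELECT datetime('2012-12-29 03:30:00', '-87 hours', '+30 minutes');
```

2012-12-25 13:00:00

-87 hours from 2012-12-29 03:30:00 is 2012-12-25 12:30:00 (crosses midnight).
+30 minutes from 2012-12-25 12:30:00 is 2012-12-25 13:00:00.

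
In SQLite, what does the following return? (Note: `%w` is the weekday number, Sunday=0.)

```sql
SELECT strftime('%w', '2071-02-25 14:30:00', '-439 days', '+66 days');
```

First apply '-439 days', '+66 days': 2071-02-25 14:30:00 → 2070-02-17 14:30:00.
2070-02-17 is a Monday; with Sunday=0 that is 1.

1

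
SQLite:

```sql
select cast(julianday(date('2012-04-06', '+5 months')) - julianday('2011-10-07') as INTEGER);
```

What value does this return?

Adding +5 months to 2012-04-06 gives 2012-09-06.
24 days remain in October 2011 after the 7th (31 − 7).
Full months from November 2011 through August 2012 contribute their day counts.
Then 6 days into September 2012.
Total: 24 + 30 + 31 + 31 + 29 + 31 + 30 + 31 + 30 + 31 + 31 + 6 = 335.

335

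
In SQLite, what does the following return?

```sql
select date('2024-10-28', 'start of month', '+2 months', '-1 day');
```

`start of month` rewinds 2024-10-28 to 2024-10-01.
Adding +2 months to 2024-10-01 gives 2024-12-01.
Going back 1 day from 2024-12-01 reaches 2024-11-30 (last day of November, 30 days).

2024-11-30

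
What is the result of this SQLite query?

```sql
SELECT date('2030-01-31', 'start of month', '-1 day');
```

2029-12-31

`start of month` rewinds 2030-01-31 to 2030-01-01.
Going back 1 day from 2030-01-01 reaches 2029-12-31 (last day of December, 31 days).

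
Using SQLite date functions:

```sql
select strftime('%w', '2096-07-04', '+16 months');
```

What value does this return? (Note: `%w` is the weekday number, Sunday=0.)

First apply '+16 months': 2096-07-04 → 2097-11-04.
2097-11-04 is a Monday; with Sunday=0 that is 1.

1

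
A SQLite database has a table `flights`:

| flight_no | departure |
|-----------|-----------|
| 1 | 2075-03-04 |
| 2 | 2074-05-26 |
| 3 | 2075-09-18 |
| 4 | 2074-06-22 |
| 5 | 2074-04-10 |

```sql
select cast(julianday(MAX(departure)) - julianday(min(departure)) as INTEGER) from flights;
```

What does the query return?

MIN = 2074-04-10, MAX = 2075-09-18.
20 days remain in April 2074 after the 10th (30 − 10).
Full months from May 2074 through August 2075 contribute their day counts.
Then 18 days into September 2075.
Total: 20 + 31 + 30 + 31 + 31 + 30 + 31 + 30 + 31 + 31 + 28 + 31 + 30 + 31 + 30 + 31 + 31 + 18 = 526.

526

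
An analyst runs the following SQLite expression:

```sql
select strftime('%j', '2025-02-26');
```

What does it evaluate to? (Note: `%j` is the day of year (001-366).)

Day-of-year for 2025-02-26: days since 2025-01-01 inclusive = 57, zero-padded to 057.

057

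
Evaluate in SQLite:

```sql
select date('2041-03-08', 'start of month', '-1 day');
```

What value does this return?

`start of month` rewinds 2041-03-08 to 2041-03-01.
Going back 1 day from 2041-03-01 reaches 2041-02-28 (last day of February, 28 days).

2041-02-28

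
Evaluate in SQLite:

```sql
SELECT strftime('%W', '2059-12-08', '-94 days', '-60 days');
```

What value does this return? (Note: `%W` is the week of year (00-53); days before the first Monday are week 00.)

27

First apply '-94 days', '-60 days': 2059-12-08 → 2059-07-07.
2059-07-07 is a Monday. SQLite's %W counts Mondays since the year started; the result is 27.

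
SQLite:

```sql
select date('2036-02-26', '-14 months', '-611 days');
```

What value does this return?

2033-04-24

Adding -14 months to 2036-02-26 gives 2034-12-26.
Applying '-611 days' to 2034-12-26: counting 611 days back gives 2033-04-24.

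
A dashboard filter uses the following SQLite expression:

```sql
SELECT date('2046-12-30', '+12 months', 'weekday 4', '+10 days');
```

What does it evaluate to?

2048-01-12

Adding +12 months to 2046-12-30 gives 2047-12-30.
`weekday 4` advances to the next Thursday; 2047-12-30 is a Monday, so it moves forward to 2048-01-02.
Advancing 10 more days within January lands on 2048-01-12.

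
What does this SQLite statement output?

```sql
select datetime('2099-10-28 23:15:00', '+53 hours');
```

+53 hours from 2099-10-28 23:15:00 is 2099-10-31 04:15:00 (crosses midnight).

2099-10-31 04:15:00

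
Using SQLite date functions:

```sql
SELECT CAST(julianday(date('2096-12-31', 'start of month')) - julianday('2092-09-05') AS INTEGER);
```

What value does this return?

`start of month` rewinds 2096-12-31 to 2096-12-01.
25 days remain in September 2092 after the 5th (30 − 5).
Full months from October 2092 through November 2096 contribute their day counts.
Then 1 day into December 2096.
Total: 25 + 31 + 30 + 31 + 31 + 28 + 31 + 30 + 31 + 30 + 31 + 31 + 30 + 31 + 30 + 31 + 31 + 28 + 31 + 30 + 31 + 30 + 31 + 31 + 30 + 31 + 30 + 31 + 31 + 28 + 31 + 30 + 31 + 30 + 31 + 31 + 30 + 31 + 30 + 31 + 31 + 29 + 31 + 30 + 31 + 30 + 31 + 31 + 30 + 31 + 30 + 1 = 1548.

1548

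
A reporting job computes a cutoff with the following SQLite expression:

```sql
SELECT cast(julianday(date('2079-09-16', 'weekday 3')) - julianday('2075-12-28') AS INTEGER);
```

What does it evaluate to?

`weekday 3` advances to the next Wednesday; 2079-09-16 is a Saturday, so it moves forward to 2079-09-20.
3 days remain in December 2075 after the 28th (31 − 28).
Full months from January 2076 through August 2079 contribute their day counts.
Then 20 days into September 2079.
Total: 3 + 31 + 29 + 31 + 30 + 31 + 30 + 31 + 31 + 30 + 31 + 30 + 31 + 31 + 28 + 31 + 30 + 31 + 30 + 31 + 31 + 30 + 31 + 30 + 31 + 31 + 28 + 31 + 30 + 31 + 30 + 31 + 31 + 30 + 31 + 30 + 31 + 31 + 28 + 31 + 30 + 31 + 30 + 31 + 31 + 20 = 1362.

1362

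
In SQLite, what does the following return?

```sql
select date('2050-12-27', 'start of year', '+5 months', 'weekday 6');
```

2050-06-04

`start of year` rewinds 2050-12-27 to 2050-01-01.
Adding +5 months to 2050-01-01 gives 2050-06-01.
`weekday 6` advances to the next Saturday; 2050-06-01 is a Wednesday, so it moves forward to 2050-06-04.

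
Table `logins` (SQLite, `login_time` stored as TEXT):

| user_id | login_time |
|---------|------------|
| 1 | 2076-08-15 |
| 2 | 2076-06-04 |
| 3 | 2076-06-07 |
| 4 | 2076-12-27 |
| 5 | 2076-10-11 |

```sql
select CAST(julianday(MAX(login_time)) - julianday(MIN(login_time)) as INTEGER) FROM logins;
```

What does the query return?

MIN = 2076-06-04, MAX = 2076-12-27.
26 days remain in June 2076 after the 4th (30 − 4).
July 2076: 31 days.
August 2076: 31 days.
September 2076: 30 days.
October 2076: 31 days.
November 2076: 30 days.
Then 27 days into December 2076.
Total: 26 + 31 + 31 + 30 + 31 + 30 + 27 = 206.

206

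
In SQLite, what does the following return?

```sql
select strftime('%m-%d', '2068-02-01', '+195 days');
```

08-14

First apply '+195 days': 2068-02-01 → 2068-08-14.
`%m-%d` extracts the month-day: 08-14.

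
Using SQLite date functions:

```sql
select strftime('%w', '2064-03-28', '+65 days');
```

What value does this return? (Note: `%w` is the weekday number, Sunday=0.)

First apply '+65 days': 2064-03-28 → 2064-06-01.
2064-06-01 is a Sunday; with Sunday=0 that is 0.

0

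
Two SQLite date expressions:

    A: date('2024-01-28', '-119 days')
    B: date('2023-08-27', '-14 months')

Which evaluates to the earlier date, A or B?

A = 2023-10-01.
B = 2022-06-27.
B is earlier.

B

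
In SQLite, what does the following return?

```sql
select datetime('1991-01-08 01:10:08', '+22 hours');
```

1991-01-08 23:10:08

+22 hours from 1991-01-08 01:10:08 is 1991-01-08 23:10:08.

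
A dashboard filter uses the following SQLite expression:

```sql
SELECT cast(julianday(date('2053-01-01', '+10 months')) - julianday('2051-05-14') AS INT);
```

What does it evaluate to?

Adding +10 months to 2053-01-01 gives 2053-11-01.
17 days remain in May 2051 after the 14th (31 − 14).
Full months from June 2051 through October 2053 contribute their day counts.
Then 1 day into November 2053.
Total: 17 + 30 + 31 + 31 + 30 + 31 + 30 + 31 + 31 + 29 + 31 + 30 + 31 + 30 + 31 + 31 + 30 + 31 + 30 + 31 + 31 + 28 + 31 + 30 + 31 + 30 + 31 + 31 + 30 + 31 + 1 = 902.

902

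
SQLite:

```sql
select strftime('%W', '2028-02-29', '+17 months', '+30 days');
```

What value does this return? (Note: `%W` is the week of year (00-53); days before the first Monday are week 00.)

First apply '+17 months', '+30 days': 2028-02-29 → 2029-08-28.
2029-08-28 is a Tuesday. SQLite's %W counts Mondays since the year started; the result is 35.

35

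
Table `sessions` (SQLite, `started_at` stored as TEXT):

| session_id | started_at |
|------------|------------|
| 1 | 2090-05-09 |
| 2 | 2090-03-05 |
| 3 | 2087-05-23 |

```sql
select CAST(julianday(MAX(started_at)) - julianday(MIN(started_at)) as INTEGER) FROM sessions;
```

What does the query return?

MIN = 2087-05-23, MAX = 2090-05-09.
8 days remain in May 2087 after the 23rd (31 − 23).
Full months from June 2087 through April 2090 contribute their day counts.
Then 9 days into May 2090.
Total: 8 + 30 + 31 + 31 + 30 + 31 + 30 + 31 + 31 + 29 + 31 + 30 + 31 + 30 + 31 + 31 + 30 + 31 + 30 + 31 + 31 + 28 + 31 + 30 + 31 + 30 + 31 + 31 + 30 + 31 + 30 + 31 + 31 + 28 + 31 + 30 + 9 = 1082.

1082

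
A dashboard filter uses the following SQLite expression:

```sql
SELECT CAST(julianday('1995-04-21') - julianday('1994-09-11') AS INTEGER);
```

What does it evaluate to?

19 days remain in September 1994 after the 11th (30 − 11).
Full months from October 1994 through March 1995 contribute their day counts.
Then 21 days into April 1995.
Total: 19 + 31 + 30 + 31 + 31 + 28 + 31 + 21 = 222.

222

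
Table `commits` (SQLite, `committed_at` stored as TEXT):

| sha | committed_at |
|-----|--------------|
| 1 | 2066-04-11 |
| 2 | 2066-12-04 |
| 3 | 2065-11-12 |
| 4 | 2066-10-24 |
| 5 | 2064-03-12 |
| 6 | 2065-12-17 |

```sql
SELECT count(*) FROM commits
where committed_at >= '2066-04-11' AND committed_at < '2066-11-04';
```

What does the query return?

2

Rows in [2066-04-11, 2066-11-04): 2066-04-11, 2066-10-24 → 2 rows.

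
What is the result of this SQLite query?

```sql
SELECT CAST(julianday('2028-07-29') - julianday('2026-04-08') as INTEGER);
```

843

22 days remain in April 2026 after the 8th (30 − 8).
Full months from May 2026 through June 2028 contribute their day counts.
Then 29 days into July 2028.
Total: 22 + 31 + 30 + 31 + 31 + 30 + 31 + 30 + 31 + 31 + 28 + 31 + 30 + 31 + 30 + 31 + 31 + 30 + 31 + 30 + 31 + 31 + 29 + 31 + 30 + 31 + 30 + 29 = 843.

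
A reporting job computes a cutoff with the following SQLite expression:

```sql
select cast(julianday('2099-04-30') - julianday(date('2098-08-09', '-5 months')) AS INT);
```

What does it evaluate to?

417

Adding -5 months to 2098-08-09 gives 2098-03-09.
22 days remain in March 2098 after the 9th (31 − 9).
Full months from April 2098 through March 2099 contribute their day counts.
Then 30 days into April 2099.
Total: 22 + 30 + 31 + 30 + 31 + 31 + 30 + 31 + 30 + 31 + 31 + 28 + 31 + 30 = 417.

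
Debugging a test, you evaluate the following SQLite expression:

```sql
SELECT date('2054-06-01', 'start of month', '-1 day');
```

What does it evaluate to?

2054-05-31

`start of month` rewinds 2054-06-01 to 2054-06-01.
Going back 1 day from 2054-06-01 reaches 2054-05-31 (last day of May, 31 days).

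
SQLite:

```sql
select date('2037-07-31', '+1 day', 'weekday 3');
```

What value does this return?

July 2037 has 31 days; 0 remain after the 31st, so 1 days reach 2037-08-01.
`weekday 3` advances to the next Wednesday; 2037-08-01 is a Saturday, so it moves forward to 2037-08-05.

2037-08-05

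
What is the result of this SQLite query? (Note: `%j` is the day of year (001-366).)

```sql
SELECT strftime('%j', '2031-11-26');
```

330

Day-of-year for 2031-11-26: days since 2031-01-01 inclusive = 330, zero-padded to 330.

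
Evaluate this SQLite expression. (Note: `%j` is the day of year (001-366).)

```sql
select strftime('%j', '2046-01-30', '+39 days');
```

069

First apply '+39 days': 2046-01-30 → 2046-03-10.
Day-of-year for 2046-03-10: days since 2046-01-01 inclusive = 69, zero-padded to 069.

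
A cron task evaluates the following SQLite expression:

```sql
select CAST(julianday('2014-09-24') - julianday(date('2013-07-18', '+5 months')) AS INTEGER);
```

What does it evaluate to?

Adding +5 months to 2013-07-18 gives 2013-12-18.
13 days remain in December 2013 after the 18th (31 − 18).
Full months from January 2014 through August 2014 contribute their day counts.
Then 24 days into September 2014.
Total: 13 + 31 + 28 + 31 + 30 + 31 + 30 + 31 + 31 + 24 = 280.

280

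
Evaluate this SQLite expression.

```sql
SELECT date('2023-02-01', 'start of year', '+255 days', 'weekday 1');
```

2023-09-18

`start of year` rewinds 2023-02-01 to 2023-01-01.
Applying '+255 days' to 2023-01-01: counting 255 days forward gives 2023-09-13.
`weekday 1` advances to the next Monday; 2023-09-13 is a Wednesday, so it moves forward to 2023-09-18.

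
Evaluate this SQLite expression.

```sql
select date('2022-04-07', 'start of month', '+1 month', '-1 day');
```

`start of month` rewinds 2022-04-07 to 2022-04-01.
Adding +1 month to 2022-04-01 gives 2022-05-01.
Going back 1 day from 2022-05-01 reaches 2022-04-30 (last day of April, 30 days).

2022-04-30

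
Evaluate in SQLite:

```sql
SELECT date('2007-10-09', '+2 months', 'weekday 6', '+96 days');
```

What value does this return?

Adding +2 months to 2007-10-09 gives 2007-12-09.
`weekday 6` advances to the next Saturday; 2007-12-09 is a Sunday, so it moves forward to 2007-12-15.
Applying '+96 days' to 2007-12-15: counting 96 days forward gives 2008-03-20.

2008-03-20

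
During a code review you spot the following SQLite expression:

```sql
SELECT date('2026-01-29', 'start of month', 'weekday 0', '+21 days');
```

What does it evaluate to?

2026-01-25

`start of month` rewinds 2026-01-29 to 2026-01-01.
`weekday 0` advances to the next Sunday; 2026-01-01 is a Thursday, so it moves forward to 2026-01-04.
Advancing 21 more days within January lands on 2026-01-25.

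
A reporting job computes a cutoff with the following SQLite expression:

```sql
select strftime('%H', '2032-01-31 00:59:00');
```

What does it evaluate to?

00

`%H` extracts the 2-digit hour (00-23): 00.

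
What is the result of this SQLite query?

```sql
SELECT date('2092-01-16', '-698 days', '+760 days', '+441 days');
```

Applying '-698 days' to 2092-01-16: counting 698 days back gives 2090-02-17.
Applying '+760 days' to 2090-02-17: counting 760 days forward gives 2092-03-18.
Applying '+441 days' to 2092-03-18: counting 441 days forward gives 2093-06-02.

2093-06-02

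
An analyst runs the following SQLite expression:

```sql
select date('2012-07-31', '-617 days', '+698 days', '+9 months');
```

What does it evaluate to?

2013-07-20

Applying '-617 days' to 2012-07-31: counting 617 days back gives 2010-11-22.
Applying '+698 days' to 2010-11-22: counting 698 days forward gives 2012-10-20.
Adding +9 months to 2012-10-20 gives 2013-07-20.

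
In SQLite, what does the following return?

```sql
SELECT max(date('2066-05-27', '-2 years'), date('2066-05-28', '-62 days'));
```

date('2066-05-27', '-2 years') → 2064-05-27.
date('2066-05-28', '-62 days') → 2066-03-27.
Later of the two is 2066-03-27.

2066-03-27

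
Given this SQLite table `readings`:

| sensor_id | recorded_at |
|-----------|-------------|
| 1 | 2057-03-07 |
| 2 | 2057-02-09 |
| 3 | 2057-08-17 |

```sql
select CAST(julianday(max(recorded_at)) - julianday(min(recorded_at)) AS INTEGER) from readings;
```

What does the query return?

MIN = 2057-02-09, MAX = 2057-08-17.
19 days remain in February 2057 after the 9th (28 − 9).
March 2057: 31 days.
April 2057: 30 days.
May 2057: 31 days.
June 2057: 30 days.
July 2057: 31 days.
Then 17 days into August 2057.
Total: 19 + 31 + 30 + 31 + 30 + 31 + 17 = 189.

189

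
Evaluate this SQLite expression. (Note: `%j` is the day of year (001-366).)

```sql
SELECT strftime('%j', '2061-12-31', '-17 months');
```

First apply '-17 months': 2061-12-31 → 2060-07-31.
Day-of-year for 2060-07-31: days since 2060-01-01 inclusive = 213, zero-padded to 213.

213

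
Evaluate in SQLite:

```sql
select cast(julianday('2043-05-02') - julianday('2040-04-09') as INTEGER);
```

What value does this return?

21 days remain in April 2040 after the 9th (30 − 9).
Full months from May 2040 through April 2043 contribute their day counts.
Then 2 days into May 2043.
Total: 21 + 31 + 30 + 31 + 31 + 30 + 31 + 30 + 31 + 31 + 28 + 31 + 30 + 31 + 30 + 31 + 31 + 30 + 31 + 30 + 31 + 31 + 28 + 31 + 30 + 31 + 30 + 31 + 31 + 30 + 31 + 30 + 31 + 31 + 28 + 31 + 30 + 2 = 1118.

1118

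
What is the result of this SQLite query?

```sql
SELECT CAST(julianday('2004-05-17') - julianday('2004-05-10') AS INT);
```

Both dates are in May 2004: 17 − 10 = 7.

7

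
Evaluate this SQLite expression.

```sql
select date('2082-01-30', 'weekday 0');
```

2082-02-01

`weekday 0` advances to the next Sunday; 2082-01-30 is a Friday, so it moves forward to 2082-02-01.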